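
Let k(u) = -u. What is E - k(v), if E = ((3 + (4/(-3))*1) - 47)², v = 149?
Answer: 19837/9 ≈ 2204.1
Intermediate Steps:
E = 18496/9 (E = ((3 + (4*(-⅓))*1) - 47)² = ((3 - 4/3*1) - 47)² = ((3 - 4/3) - 47)² = (5/3 - 47)² = (-136/3)² = 18496/9 ≈ 2055.1)
E - k(v) = 18496/9 - (-1)*149 = 18496/9 - 1*(-149) = 18496/9 + 149 = 19837/9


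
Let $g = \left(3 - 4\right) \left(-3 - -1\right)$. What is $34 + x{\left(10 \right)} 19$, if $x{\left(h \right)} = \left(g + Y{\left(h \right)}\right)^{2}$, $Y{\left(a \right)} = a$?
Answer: $2770$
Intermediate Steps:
$g = 2$ ($g = - (-3 + \left(-3 + 4\right)) = - (-3 + 1) = \left(-1\right) \left(-2\right) = 2$)
$x{\left(h \right)} = \left(2 + h\right)^{2}$
$34 + x{\left(10 \right)} 19 = 34 + \left(2 + 10\right)^{2} \cdot 19 = 34 + 12^{2} \cdot 19 = 34 + 144 \cdot 19 = 34 + 2736 = 2770$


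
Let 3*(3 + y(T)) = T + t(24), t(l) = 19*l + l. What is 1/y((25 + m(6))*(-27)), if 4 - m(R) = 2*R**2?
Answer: 1/544 ≈ 0.0018382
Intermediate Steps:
m(R) = 4 - 2*R**2
t(l) = 20*l
y(T) = 157 + T/3 (y(T) = -3 + (T + 20*24)/3 = -3 + (T + 480)/3 = -3 + (480 + T)/3 = -3 + (160 + T/3) = 157 + T/3)
1/y((25 + m(6))*(-27)) = 1/(157 + ((25 + (4 - 2*6**2))*(-27))/3) = 1/(157 + ((25 + (4 - 2*36))*(-27))/3) = 1/(157 + ((25 + (4 - 72))*(-27))/3) = 1/(157 + ((25 - 68)*(-27))/3) = 1/(157 + (-43*(-27))/3) = 1/(157 + (1/3)*1161) = 1/(157 + 387) = 1/544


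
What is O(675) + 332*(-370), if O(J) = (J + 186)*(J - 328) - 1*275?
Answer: 175652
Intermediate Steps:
O(J) = -275 + (-328 + J)*(186 + J) (O(J) = (186 + J)*(-328 + J) - 275 = (-328 + J)*(186 + J) - 275 = -275 + (-328 + J)*(186 + J))
O(675) + 332*(-370) = (-61283 + 675**2 - 142*675) + 332*(-370) = (-61283 + 455625 - 95850) - 122840 = 298492 - 122840 = 175652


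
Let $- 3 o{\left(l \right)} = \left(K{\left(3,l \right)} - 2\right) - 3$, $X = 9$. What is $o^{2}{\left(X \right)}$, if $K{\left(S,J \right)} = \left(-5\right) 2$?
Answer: $25$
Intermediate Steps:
$K{\left(S,J \right)} = -10$
$o{\left(l \right)} = 5$ ($o{\left(l \right)} = - \frac{\left(-10 - 2\right) - 3}{3} = - \frac{-12 - 3}{3} = \left(- \frac{1}{3}\right) \left(-15\right) = 5$)
$o^{2}{\left(X \right)} = 5^{2} = 25$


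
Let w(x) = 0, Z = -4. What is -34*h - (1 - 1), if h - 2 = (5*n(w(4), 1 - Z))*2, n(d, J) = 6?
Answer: -2108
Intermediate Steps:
h = 62 (h = 2 + (5*6)*2 = 2 + 30*2 = 2 + 60 = 62)
-34*h - (1 - 1) = -34*62 - (1 - 1) = -2108 - 1*0 = -2108 + 0 = -2108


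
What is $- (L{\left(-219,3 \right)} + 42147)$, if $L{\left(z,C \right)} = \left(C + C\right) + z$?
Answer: $-41934$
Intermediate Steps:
$L{\left(z,C \right)} = z + 2 C$ ($L{\left(z,C \right)} = 2 C + z = z + 2 C$)
$- (L{\left(-219,3 \right)} + 42147) = - (\left(-219 + 2 \cdot 3\right) + 42147) = - (\left(-219 + 6\right) + 42147) = - (-213 + 42147) = \left(-1\right) 41934 = -41934$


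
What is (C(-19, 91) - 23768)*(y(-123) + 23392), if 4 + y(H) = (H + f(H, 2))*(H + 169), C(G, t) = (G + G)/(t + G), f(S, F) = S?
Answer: -860801002/3 ≈ -2.8693e+8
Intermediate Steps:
C(G, t) = 2*G/(G + t) (C(G, t) = (2*G)/(G + t) = 2*G/(G + t))
y(H) = -4 + 2*H*(169 + H) (y(H) = -4 + (H + H)*(H + 169) = -4 + (2*H)*(169 + H) = -4 + 2*H*(169 + H))
(C(-19, 91) - 23768)*(y(-123) + 23392) = (2*(-19)/(-19 + 91) - 23768)*((-4 + 2*(-123)**2 + 338*(-123)) + 23392) = (2*(-19)/72 - 23768)*((-4 + 2*15129 - 41574) + 23392) = (2*(-19)*(1/72) - 23768)*((-4 + 30258 - 41574) + 23392) = (-19/36 - 23768)*(-11320 + 23392) = -855667/36*12072 = -860801002/3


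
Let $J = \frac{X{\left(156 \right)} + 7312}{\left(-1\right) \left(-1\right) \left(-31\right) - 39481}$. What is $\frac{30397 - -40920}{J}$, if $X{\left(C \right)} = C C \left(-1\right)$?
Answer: $\frac{352234663}{2128} \approx 1.6552 \cdot 10^{5}$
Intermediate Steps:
$X{\left(C \right)} = - C^{2}$ ($X{\left(C \right)} = C \left(- C\right) = - C^{2}$)
$J = \frac{2128}{4939}$ ($J = \frac{- 156^{2} + 7312}{\left(-1\right) \left(-1\right) \left(-31\right) - 39481} = \frac{\left(-1\right) 24336 + 7312}{1 \left(-31\right) - 39481} = \frac{-24336 + 7312}{-31 - 39481} = - \frac{17024}{-39512} = \left(-17024\right) \left(- \frac{1}{39512}\right) = \frac{2128}{4939} \approx 0.43086$)
$\frac{30397 - -40920}{J} = \frac{30397 - -40920}{\frac{2128}{4939}} = \left(30397 + 40920\right) \frac{4939}{2128} = 71317 \cdot \frac{4939}{2128} = \frac{352234663}{2128}$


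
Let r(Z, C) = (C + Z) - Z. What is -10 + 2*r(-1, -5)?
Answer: -20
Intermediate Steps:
r(Z, C) = C
-10 + 2*r(-1, -5) = -10 + 2*(-5) = -10 - 10 = -20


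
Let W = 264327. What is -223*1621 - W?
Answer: -625810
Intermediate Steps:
-223*1621 - W = -223*1621 - 1*264327 = -361483 - 264327 = -625810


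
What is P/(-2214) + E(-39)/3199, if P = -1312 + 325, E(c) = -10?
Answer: 1045091/2360862 ≈ 0.44267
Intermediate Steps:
P = -987
P/(-2214) + E(-39)/3199 = -987/(-2214) - 10/3199 = -987*(-1/2214) - 10*1/3199 = 329/738 - 10/3199 = 1045091/2360862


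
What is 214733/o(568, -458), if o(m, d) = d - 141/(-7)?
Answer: -1503131/3065 ≈ -490.42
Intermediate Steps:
o(m, d) = 141/7 + d (o(m, d) = d - 141*(-⅐) = d + 141/7 = 141/7 + d)
214733/o(568, -458) = 214733/(141/7 - 458) = 214733/(-3065/7) = 214733*(-7/3065) = -1503131/3065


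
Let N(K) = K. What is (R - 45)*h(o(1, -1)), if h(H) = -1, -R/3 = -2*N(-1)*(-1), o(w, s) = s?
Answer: 39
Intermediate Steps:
R = 6 (R = -3*(-2*(-1))*(-1) = -6*(-1) = -3*(-2) = 6)
(R - 45)*h(o(1, -1)) = (6 - 45)*(-1) = -39*(-1) = 39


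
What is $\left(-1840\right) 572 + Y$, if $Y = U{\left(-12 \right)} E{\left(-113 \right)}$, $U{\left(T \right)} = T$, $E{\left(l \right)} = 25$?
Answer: $-1052780$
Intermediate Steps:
$Y = -300$ ($Y = \left(-12\right) 25 = -300$)
$\left(-1840\right) 572 + Y = \left(-1840\right) 572 - 300 = -1052480 - 300 = -1052780$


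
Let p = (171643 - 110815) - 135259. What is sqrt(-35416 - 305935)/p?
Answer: -I*sqrt(341351)/74431 ≈ -0.0078496*I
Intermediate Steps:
p = -74431 (p = 60828 - 135259 = -74431)
sqrt(-35416 - 305935)/p = sqrt(-35416 - 305935)/(-74431) = sqrt(-341351)*(-1/74431) = (I*sqrt(341351))*(-1/74431) = -I*sqrt(341351)/74431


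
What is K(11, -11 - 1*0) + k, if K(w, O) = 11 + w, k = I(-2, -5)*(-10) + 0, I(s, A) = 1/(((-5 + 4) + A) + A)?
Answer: 252/11 ≈ 22.909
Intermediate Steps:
I(s, A) = 1/(-1 + 2*A) (I(s, A) = 1/((-1 + A) + A) = 1/(-1 + 2*A))
k = 10/11 (k = -10/(-1 + 2*(-5)) + 0 = -10/(-1 - 10) + 0 = -10/(-11) + 0 = -1/11*(-10) + 0 = 10/11 + 0 = 10/11 ≈ 0.90909)
K(11, -11 - 1*0) + k = (11 + 11) + 10/11 = 22 + 10/11 = 252/11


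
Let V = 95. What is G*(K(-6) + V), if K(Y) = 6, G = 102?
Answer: 10302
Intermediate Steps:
G*(K(-6) + V) = 102*(6 + 95) = 102*101 = 10302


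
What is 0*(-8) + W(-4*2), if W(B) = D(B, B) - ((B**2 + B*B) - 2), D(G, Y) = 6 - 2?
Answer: -122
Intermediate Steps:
D(G, Y) = 4
W(B) = 6 - 2*B**2 (W(B) = 4 - ((B**2 + B*B) - 2) = 4 - ((B**2 + B**2) - 2) = 4 - (2*B**2 - 2) = 4 - (-2 + 2*B**2) = 4 + (2 - 2*B**2) = 6 - 2*B**2)
0*(-8) + W(-4*2) = 0*(-8) + (6 - 2*(-4*2)**2) = 0 + (6 - 2*(-8)**2) = 0 + (6 - 2*64) = 0 + (6 - 128) = 0 - 122 = -122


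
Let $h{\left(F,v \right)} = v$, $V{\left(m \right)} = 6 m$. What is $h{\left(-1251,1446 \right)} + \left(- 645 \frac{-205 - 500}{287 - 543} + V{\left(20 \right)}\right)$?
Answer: $- \frac{53829}{256} \approx -210.27$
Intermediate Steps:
$h{\left(-1251,1446 \right)} + \left(- 645 \frac{-205 - 500}{287 - 543} + V{\left(20 \right)}\right) = 1446 + \left(- 645 \frac{-205 - 500}{287 - 543} + 6 \cdot 20\right) = 1446 + \left(- 645 \left(- \frac{705}{-256}\right) + 120\right) = 1446 + \left(- 645 \left(\left(-705\right) \left(- \frac{1}{256}\right)\right) + 120\right) = 1446 + \left(\left(-645\right) \frac{705}{256} + 120\right) = 1446 + \left(- \frac{454725}{256} + 120\right) = 1446 - \frac{424005}{256} = - \frac{53829}{256}$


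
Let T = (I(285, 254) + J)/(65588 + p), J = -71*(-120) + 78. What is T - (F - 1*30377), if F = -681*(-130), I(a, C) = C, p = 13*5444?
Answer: -1982433557/34090 ≈ -58153.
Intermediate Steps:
p = 70772
J = 8598 (J = 8520 + 78 = 8598)
F = 88530
T = 2213/34090 (T = (254 + 8598)/(65588 + 70772) = 8852/136360 = 8852*(1/136360) = 2213/34090 ≈ 0.064916)
T - (F - 1*30377) = 2213/34090 - (88530 - 1*30377) = 2213/34090 - (88530 - 30377) = 2213/34090 - 1*58153 = 2213/34090 - 58153 = -1982433557/34090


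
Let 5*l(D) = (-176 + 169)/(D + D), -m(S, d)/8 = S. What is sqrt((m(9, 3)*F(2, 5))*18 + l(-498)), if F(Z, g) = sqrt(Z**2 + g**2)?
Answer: sqrt(8715 - 8035329600*sqrt(29))/2490 ≈ 83.542*I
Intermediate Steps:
m(S, d) = -8*S
l(D) = -7/(10*D) (l(D) = ((-176 + 169)/(D + D))/5 = (-7*1/(2*D))/5 = (-7/(2*D))/5 = -7/(10*D))
sqrt((m(9, 3)*F(2, 5))*18 + l(-498)) = sqrt(((-8*9)*sqrt(2**2 + 5**2))*18 - 7/10/(-498)) = sqrt(-72*sqrt(4 + 25)*18 - 7/10*(-1/498)) = sqrt(-72*sqrt(29)*18 + 7/4980) = sqrt(-1296*sqrt(29) + 7/4980) = sqrt(7/4980 - 1296*sqrt(29))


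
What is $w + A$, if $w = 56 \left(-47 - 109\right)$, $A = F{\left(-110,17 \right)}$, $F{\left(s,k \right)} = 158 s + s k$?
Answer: $-27986$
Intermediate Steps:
$F{\left(s,k \right)} = 158 s + k s$
$A = -19250$ ($A = - 110 \left(158 + 17\right) = \left(-110\right) 175 = -19250$)
$w = -8736$ ($w = 56 \left(-156\right) = -8736$)
$w + A = -8736 - 19250 = -27986$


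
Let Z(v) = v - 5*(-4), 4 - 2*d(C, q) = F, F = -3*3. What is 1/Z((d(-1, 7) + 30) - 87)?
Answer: -2/61 ≈ -0.032787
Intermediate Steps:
F = -9
d(C, q) = 13/2 (d(C, q) = 2 - ½*(-9) = 2 + 9/2 = 13/2)
Z(v) = 20 + v (Z(v) = v + 20 = 20 + v)
1/Z((d(-1, 7) + 30) - 87) = 1/(20 + ((13/2 + 30) - 87)) = 1/(20 + (73/2 - 87)) = 1/(20 - 101/2) = 1/(-61/2) = -2/61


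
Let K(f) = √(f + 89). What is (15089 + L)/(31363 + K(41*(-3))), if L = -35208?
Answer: -630992197/983637803 + 20119*I*√34/983637803 ≈ -0.64149 + 0.00011926*I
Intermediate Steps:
K(f) = √(89 + f)
(15089 + L)/(31363 + K(41*(-3))) = (15089 - 35208)/(31363 + √(89 + 41*(-3))) = -20119/(31363 + √(89 - 123)) = -20119/(31363 + √(-34)) = -20119/(31363 + I*√34)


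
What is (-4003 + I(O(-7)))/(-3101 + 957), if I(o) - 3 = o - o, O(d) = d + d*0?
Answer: 125/67 ≈ 1.8657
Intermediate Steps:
O(d) = d (O(d) = d + 0 = d)
I(o) = 3 (I(o) = 3 + (o - o) = 3 + 0 = 3)
(-4003 + I(O(-7)))/(-3101 + 957) = (-4003 + 3)/(-3101 + 957) = -4000/(-2144) = -4000*(-1/2144) = 125/67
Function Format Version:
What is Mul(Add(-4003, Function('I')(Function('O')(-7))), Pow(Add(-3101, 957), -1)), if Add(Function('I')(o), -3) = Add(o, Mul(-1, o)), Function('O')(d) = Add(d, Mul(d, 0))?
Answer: Rational(125, 67) ≈ 1.8657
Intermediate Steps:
Function('O')(d) = d (Function('O')(d) = Add(d, 0) = d)
Function('I')(o) = 3 (Function('I')(o) = Add(3, Add(o, Mul(-1, o))) = Add(3, 0) = 3)
Mul(Add(-4003, Function('I')(Function('O')(-7))), Pow(Add(-3101, 957), -1)) = Mul(Add(-4003, 3), Pow(Add(-3101, 957), -1)) = Mul(-4000, Pow(-2144, -1)) = Mul(-4000, Rational(-1, 2144)) = Rational(125, 67)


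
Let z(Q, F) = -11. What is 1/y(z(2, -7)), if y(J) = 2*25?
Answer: 1/50 ≈ 0.020000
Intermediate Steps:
y(J) = 50
1/y(z(2, -7)) = 1/50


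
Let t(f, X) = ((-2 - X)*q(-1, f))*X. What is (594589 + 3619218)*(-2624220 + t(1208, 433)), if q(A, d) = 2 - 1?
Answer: -11851648223025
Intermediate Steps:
q(A, d) = 1
t(f, X) = X*(-2 - X) (t(f, X) = ((-2 - X)*1)*X = (-2 - X)*X = X*(-2 - X))
(594589 + 3619218)*(-2624220 + t(1208, 433)) = (594589 + 3619218)*(-2624220 - 1*433*(2 + 433)) = 4213807*(-2624220 - 1*433*435) = 4213807*(-2624220 - 188355) = 4213807*(-2812575) = -11851648223025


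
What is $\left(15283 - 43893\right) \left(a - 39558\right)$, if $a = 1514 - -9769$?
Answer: $808947750$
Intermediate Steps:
$a = 11283$ ($a = 1514 + 9769 = 11283$)
$\left(15283 - 43893\right) \left(a - 39558\right) = \left(15283 - 43893\right) \left(11283 - 39558\right) = \left(-28610\right) \left(-28275\right) = 808947750$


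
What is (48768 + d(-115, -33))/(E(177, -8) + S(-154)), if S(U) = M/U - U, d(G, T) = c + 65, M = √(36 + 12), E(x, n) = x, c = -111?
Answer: 95616876278/649587157 + 7503188*√3/649587157 ≈ 147.22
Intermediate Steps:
M = 4*√3 (M = √48 = 4*√3 ≈ 6.9282)
d(G, T) = -46 (d(G, T) = -111 + 65 = -46)
S(U) = -U + 4*√3/U (S(U) = (4*√3)/U - U = 4*√3/U - U = -U + 4*√3/U)
(48768 + d(-115, -33))/(E(177, -8) + S(-154)) = (48768 - 46)/(177 + (-1*(-154) + 4*√3/(-154))) = 48722/(177 + (154 + 4*√3*(-1/154))) = 48722/(177 + (154 - 2*√3/77)) = 48722/(331 - 2*√3/77)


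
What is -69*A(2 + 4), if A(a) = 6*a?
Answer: -2484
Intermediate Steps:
-69*A(2 + 4) = -414*(2 + 4) = -414*6 = -69*36 = -2484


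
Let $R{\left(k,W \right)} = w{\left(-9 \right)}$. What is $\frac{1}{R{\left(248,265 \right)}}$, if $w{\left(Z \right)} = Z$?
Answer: $- \frac{1}{9} \approx -0.11111$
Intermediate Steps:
$R{\left(k,W \right)} = -9$
$\frac{1}{R{\left(248,265 \right)}} = \frac{1}{-9} = - \frac{1}{9}$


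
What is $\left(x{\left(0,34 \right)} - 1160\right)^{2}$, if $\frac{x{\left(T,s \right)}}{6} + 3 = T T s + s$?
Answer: $948676$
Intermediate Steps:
$x{\left(T,s \right)} = -18 + 6 s + 6 s T^{2}$ ($x{\left(T,s \right)} = -18 + 6 \left(T T s + s\right) = -18 + 6 \left(T^{2} s + s\right) = -18 + 6 \left(s T^{2} + s\right) = -18 + 6 \left(s + s T^{2}\right) = -18 + \left(6 s + 6 s T^{2}\right) = -18 + 6 s + 6 s T^{2}$)
$\left(x{\left(0,34 \right)} - 1160\right)^{2} = \left(\left(-18 + 6 \cdot 34 + 6 \cdot 34 \cdot 0^{2}\right) - 1160\right)^{2} = \left(\left(-18 + 204 + 6 \cdot 34 \cdot 0\right) - 1160\right)^{2} = \left(\left(-18 + 204 + 0\right) - 1160\right)^{2} = \left(186 - 1160\right)^{2} = \left(-974\right)^{2} = 948676$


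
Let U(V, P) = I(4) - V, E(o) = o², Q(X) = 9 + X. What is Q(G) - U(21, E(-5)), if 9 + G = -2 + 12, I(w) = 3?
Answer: 28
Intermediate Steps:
G = 1 (G = -9 + (-2 + 12) = -9 + 10 = 1)
U(V, P) = 3 - V
Q(G) - U(21, E(-5)) = (9 + 1) - (3 - 1*21) = 10 - (3 - 21) = 10 - 1*(-18) = 10 + 18 = 28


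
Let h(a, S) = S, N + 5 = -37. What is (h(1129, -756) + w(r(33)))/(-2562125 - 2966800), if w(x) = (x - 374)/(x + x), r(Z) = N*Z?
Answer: 47588/348322275 ≈ 0.00013662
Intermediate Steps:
N = -42 (N = -5 - 37 = -42)
r(Z) = -42*Z
w(x) = (-374 + x)/(2*x) (w(x) = (-374 + x)/((2*x)) = (-374 + x)*(1/(2*x)) = (-374 + x)/(2*x))
(h(1129, -756) + w(r(33)))/(-2562125 - 2966800) = (-756 + (-374 - 42*33)/(2*((-42*33))))/(-2562125 - 2966800) = (-756 + (½)*(-374 - 1386)/(-1386))/(-5528925) = (-756 + (½)*(-1/1386)*(-1760))*(-1/5528925) = (-756 + 40/63)*(-1/5528925) = -47588/63*(-1/5528925) = 47588/348322275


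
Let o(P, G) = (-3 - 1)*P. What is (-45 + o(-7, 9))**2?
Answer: 289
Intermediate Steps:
o(P, G) = -4*P
(-45 + o(-7, 9))**2 = (-45 - 4*(-7))**2 = (-45 + 28)**2 = (-17)**2 = 289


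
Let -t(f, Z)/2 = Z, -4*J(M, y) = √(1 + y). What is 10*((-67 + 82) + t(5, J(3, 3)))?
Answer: 160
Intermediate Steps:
J(M, y) = -√(1 + y)/4
t(f, Z) = -2*Z
10*((-67 + 82) + t(5, J(3, 3))) = 10*((-67 + 82) - (-1)*√(1 + 3)/2) = 10*(15 - (-1)*√4/2) = 10*(15 - (-1)*2/2) = 10*(15 - 2*(-½)) = 10*(15 + 1) = 10*16 = 160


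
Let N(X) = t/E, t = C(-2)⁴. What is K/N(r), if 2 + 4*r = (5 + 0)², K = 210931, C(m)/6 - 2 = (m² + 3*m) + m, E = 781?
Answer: 164737111/20736 ≈ 7944.5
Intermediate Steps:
C(m) = 12 + 6*m² + 24*m (C(m) = 12 + 6*((m² + 3*m) + m) = 12 + 6*(m² + 4*m) = 12 + (6*m² + 24*m) = 12 + 6*m² + 24*m)
t = 20736 (t = (12 + 6*(-2)² + 24*(-2))⁴ = (12 + 6*4 - 48)⁴ = (12 + 24 - 48)⁴ = (-12)⁴ = 20736)
r = 23/4 (r = -½ + (5 + 0)²/4 = -½ + (¼)*5² = -½ + (¼)*25 = -½ + 25/4 = 23/4 ≈ 5.7500)
N(X) = 20736/781
K/N(r) = 210931/(20736/781) = 210931*(781/20736) = 164737111/20736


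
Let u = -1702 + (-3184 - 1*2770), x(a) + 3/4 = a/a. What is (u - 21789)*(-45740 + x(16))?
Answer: 5387227755/4 ≈ 1.3468e+9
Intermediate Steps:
x(a) = ¼ (x(a) = -¾ + a/a = -¾ + 1 = ¼)
u = -7656 (u = -1702 + (-3184 - 2770) = -1702 - 5954 = -7656)
(u - 21789)*(-45740 + x(16)) = (-7656 - 21789)*(-45740 + ¼) = -29445*(-182959/4) = 5387227755/4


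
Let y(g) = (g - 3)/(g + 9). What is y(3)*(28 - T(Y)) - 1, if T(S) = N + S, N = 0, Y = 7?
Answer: -1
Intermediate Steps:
y(g) = (-3 + g)/(9 + g)
T(S) = S (T(S) = 0 + S = S)
y(3)*(28 - T(Y)) - 1 = ((-3 + 3)/(9 + 3))*(28 - 1*7) - 1 = (0/12)*(28 - 7) - 1 = ((1/12)*0)*21 - 1 = 0*21 - 1 = 0 - 1 = -1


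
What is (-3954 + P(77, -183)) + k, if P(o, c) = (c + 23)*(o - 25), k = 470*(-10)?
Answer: -16974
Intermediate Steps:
k = -4700
P(o, c) = (-25 + o)*(23 + c) (P(o, c) = (23 + c)*(-25 + o) = (-25 + o)*(23 + c))
(-3954 + P(77, -183)) + k = (-3954 + (-575 - 25*(-183) + 23*77 - 183*77)) - 4700 = (-3954 + (-575 + 4575 + 1771 - 14091)) - 4700 = (-3954 - 8320) - 4700 = -12274 - 4700 = -16974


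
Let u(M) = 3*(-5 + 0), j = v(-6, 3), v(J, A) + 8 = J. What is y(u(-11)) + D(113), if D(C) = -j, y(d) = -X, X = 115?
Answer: -101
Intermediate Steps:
v(J, A) = -8 + J
j = -14 (j = -8 - 6 = -14)
u(M) = -15 (u(M) = 3*(-5) = -15)
y(d) = -115 (y(d) = -1*115 = -115)
D(C) = 14 (D(C) = -1*(-14) = 14)
y(u(-11)) + D(113) = -115 + 14 = -101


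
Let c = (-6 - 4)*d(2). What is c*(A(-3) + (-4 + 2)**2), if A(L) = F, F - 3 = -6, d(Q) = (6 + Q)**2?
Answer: -640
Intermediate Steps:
c = -640 (c = (-6 - 4)*(6 + 2)**2 = -10*8**2 = -10*64 = -640)
F = -3 (F = 3 - 6 = -3)
A(L) = -3
c*(A(-3) + (-4 + 2)**2) = -640*(-3 + (-4 + 2)**2) = -640*(-3 + (-2)**2) = -640*(-3 + 4) = -640*1 = -640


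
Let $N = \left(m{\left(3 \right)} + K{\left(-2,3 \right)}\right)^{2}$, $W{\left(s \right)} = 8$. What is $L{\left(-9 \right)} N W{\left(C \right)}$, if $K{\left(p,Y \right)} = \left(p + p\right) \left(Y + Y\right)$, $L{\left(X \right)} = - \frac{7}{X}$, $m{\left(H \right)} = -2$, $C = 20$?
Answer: $\frac{37856}{9} \approx 4206.2$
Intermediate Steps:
$K{\left(p,Y \right)} = 4 Y p$ ($K{\left(p,Y \right)} = 2 p 2 Y = 4 Y p$)
$N = 676$ ($N = \left(-2 + 4 \cdot 3 \left(-2\right)\right)^{2} = \left(-2 - 24\right)^{2} = \left(-26\right)^{2} = 676$)
$L{\left(-9 \right)} N W{\left(C \right)} = - \frac{7}{-9} \cdot 676 \cdot 8 = \left(-7\right) \left(- \frac{1}{9}\right) 5408 = \frac{7}{9} \cdot 5408 = \frac{37856}{9}$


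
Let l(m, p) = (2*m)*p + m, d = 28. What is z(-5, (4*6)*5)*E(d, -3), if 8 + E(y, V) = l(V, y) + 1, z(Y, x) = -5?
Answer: 890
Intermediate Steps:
l(m, p) = m + 2*m*p (l(m, p) = 2*m*p + m = m + 2*m*p)
E(y, V) = -7 + V*(1 + 2*y) (E(y, V) = -8 + (V*(1 + 2*y) + 1) = -8 + (1 + V*(1 + 2*y)) = -7 + V*(1 + 2*y))
z(-5, (4*6)*5)*E(d, -3) = -5*(-7 - 3*(1 + 2*28)) = -5*(-7 - 3*(1 + 56)) = -5*(-7 - 3*57) = -5*(-7 - 171) = -5*(-178) = 890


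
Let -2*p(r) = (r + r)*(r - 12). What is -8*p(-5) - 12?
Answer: 668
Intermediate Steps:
p(r) = -r*(-12 + r) (p(r) = -(r + r)*(r - 12)/2 = -2*r*(-12 + r)/2 = -r*(-12 + r))
-8*p(-5) - 12 = -(-40)*(12 - 1*(-5)) - 12 = -(-40)*(12 + 5) - 12 = -(-40)*17 - 12 = -8*(-85) - 12 = 680 - 12 = 668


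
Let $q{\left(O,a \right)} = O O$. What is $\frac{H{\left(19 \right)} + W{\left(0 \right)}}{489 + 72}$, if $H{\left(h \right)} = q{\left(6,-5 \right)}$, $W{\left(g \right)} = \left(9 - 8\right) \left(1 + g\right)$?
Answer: $\frac{37}{561} \approx 0.065954$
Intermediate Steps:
$W{\left(g \right)} = 1 + g$ ($W{\left(g \right)} = 1 \left(1 + g\right) = 1 + g$)
$q{\left(O,a \right)} = O^{2}$
$H{\left(h \right)} = 36$ ($H{\left(h \right)} = 6^{2} = 36$)
$\frac{H{\left(19 \right)} + W{\left(0 \right)}}{489 + 72} = \frac{36 + \left(1 + 0\right)}{489 + 72} = \frac{36 + 1}{561} = 37 \cdot \frac{1}{561} = \frac{37}{561}$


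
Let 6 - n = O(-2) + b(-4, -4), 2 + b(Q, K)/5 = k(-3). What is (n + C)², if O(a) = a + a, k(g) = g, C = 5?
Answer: 1600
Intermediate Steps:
b(Q, K) = -25 (b(Q, K) = -10 + 5*(-3) = -10 - 15 = -25)
O(a) = 2*a
n = 35 (n = 6 - (2*(-2) - 25) = 6 - (-4 - 25) = 6 - 1*(-29) = 6 + 29 = 35)
(n + C)² = (35 + 5)² = 40² = 1600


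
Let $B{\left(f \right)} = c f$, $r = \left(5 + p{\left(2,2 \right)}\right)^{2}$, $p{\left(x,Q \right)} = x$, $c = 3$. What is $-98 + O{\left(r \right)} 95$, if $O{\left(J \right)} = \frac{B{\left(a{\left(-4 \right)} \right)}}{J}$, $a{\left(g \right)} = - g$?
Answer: $- \frac{3662}{49} \approx -74.735$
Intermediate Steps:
$r = 49$ ($r = \left(5 + 2\right)^{2} = 7^{2} = 49$)
$B{\left(f \right)} = 3 f$
$O{\left(J \right)} = \frac{12}{J}$ ($O{\left(J \right)} = \frac{3 \left(\left(-1\right) \left(-4\right)\right)}{J} = \frac{3 \cdot 4}{J} = \frac{12}{J}$)
$-98 + O{\left(r \right)} 95 = -98 + \frac{12}{49} \cdot 95 = -98 + \frac{1140}{49} = - \frac{3662}{49}$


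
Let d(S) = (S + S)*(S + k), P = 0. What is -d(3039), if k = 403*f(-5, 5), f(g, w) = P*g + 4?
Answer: -28268778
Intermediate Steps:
f(g, w) = 4 (f(g, w) = 0*g + 4 = 0 + 4 = 4)
k = 1612 (k = 403*4 = 1612)
d(S) = 2*S*(1612 + S) (d(S) = (S + S)*(S + 1612) = (2*S)*(1612 + S) = 2*S*(1612 + S))
-d(3039) = -2*3039*(1612 + 3039) = -2*3039*4651 = -1*28268778 = -28268778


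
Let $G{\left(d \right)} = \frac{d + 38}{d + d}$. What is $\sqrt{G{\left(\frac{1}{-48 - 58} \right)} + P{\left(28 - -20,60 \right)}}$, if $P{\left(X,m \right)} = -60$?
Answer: $\frac{i \sqrt{8294}}{2} \approx 45.536 i$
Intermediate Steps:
$G{\left(d \right)} = \frac{38 + d}{2 d}$
$\sqrt{G{\left(\frac{1}{-48 - 58} \right)} + P{\left(28 - -20,60 \right)}} = \sqrt{\frac{38 + \frac{1}{-48 - 58}}{2 \frac{1}{-48 - 58}} - 60} = \sqrt{\frac{38 + \frac{1}{-106}}{2 \frac{1}{-106}} - 60} = \sqrt{\frac{38 - \frac{1}{106}}{2 \left(- \frac{1}{106}\right)} - 60} = \sqrt{\frac{1}{2} \left(-106\right) \frac{4027}{106} - 60} = \sqrt{- \frac{4027}{2} - 60} = \sqrt{- \frac{4147}{2}} = \frac{i \sqrt{8294}}{2}$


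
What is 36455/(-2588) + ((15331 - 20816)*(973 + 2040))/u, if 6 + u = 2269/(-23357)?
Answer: 998975504837375/368559668 ≈ 2.7105e+6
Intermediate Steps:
u = -142411/23357 (u = -6 + 2269/(-23357) = -6 + 2269*(-1/23357) = -6 - 2269/23357 = -142411/23357 ≈ -6.0971)
36455/(-2588) + ((15331 - 20816)*(973 + 2040))/u = 36455/(-2588) + ((15331 - 20816)*(973 + 2040))/(-142411/23357) = 36455*(-1/2588) - 5485*3013*(-23357/142411) = -36455/2588 - 16526305*(-23357/142411) = -36455/2588 + 386004905885/142411 = 998975504837375/368559668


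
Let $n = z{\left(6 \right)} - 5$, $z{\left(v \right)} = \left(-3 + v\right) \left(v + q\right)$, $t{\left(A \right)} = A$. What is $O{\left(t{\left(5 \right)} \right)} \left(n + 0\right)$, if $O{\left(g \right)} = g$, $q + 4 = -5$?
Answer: $-70$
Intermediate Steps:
$q = -9$ ($q = -4 - 5 = -9$)
$z{\left(v \right)} = \left(-9 + v\right) \left(-3 + v\right)$ ($z{\left(v \right)} = \left(-3 + v\right) \left(v - 9\right) = \left(-3 + v\right) \left(-9 + v\right) = \left(-9 + v\right) \left(-3 + v\right)$)
$n = -14$ ($n = \left(27 + 6^{2} - 72\right) - 5 = \left(27 + 36 - 72\right) - 5 = -9 - 5 = -14$)
$O{\left(t{\left(5 \right)} \right)} \left(n + 0\right) = 5 \left(-14 + 0\right) = 5 \left(-14\right) = -70$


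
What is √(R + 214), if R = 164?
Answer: 3*√42 ≈ 19.442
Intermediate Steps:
√(R + 214) = √(164 + 214) = √378 = 3*√42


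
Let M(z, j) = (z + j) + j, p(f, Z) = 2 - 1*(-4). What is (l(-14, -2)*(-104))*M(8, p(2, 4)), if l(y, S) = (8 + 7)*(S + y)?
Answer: 499200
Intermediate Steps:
p(f, Z) = 6 (p(f, Z) = 2 + 4 = 6)
l(y, S) = 15*S + 15*y (l(y, S) = 15*(S + y) = 15*S + 15*y)
M(z, j) = z + 2*j (M(z, j) = (j + z) + j = z + 2*j)
(l(-14, -2)*(-104))*M(8, p(2, 4)) = ((15*(-2) + 15*(-14))*(-104))*(8 + 2*6) = ((-30 - 210)*(-104))*(8 + 12) = -240*(-104)*20 = 24960*20 = 499200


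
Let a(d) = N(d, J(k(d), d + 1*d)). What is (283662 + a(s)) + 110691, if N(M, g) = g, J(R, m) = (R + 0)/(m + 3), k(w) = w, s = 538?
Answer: 425507425/1079 ≈ 3.9435e+5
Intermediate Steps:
J(R, m) = R/(3 + m)
a(d) = d/(3 + 2*d) (a(d) = d/(3 + (d + 1*d)) = d/(3 + (d + d)) = d/(3 + 2*d))
(283662 + a(s)) + 110691 = (283662 + 538/(3 + 2*538)) + 110691 = (283662 + 538/(3 + 1076)) + 110691 = (283662 + 538/1079) + 110691 = 306071836/1079 + 110691 = 425507425/1079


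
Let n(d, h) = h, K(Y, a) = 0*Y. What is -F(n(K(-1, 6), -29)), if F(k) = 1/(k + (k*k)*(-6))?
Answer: 1/5075 ≈ 0.00019704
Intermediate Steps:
K(Y, a) = 0
F(k) = 1/(k - 6*k²) (F(k) = 1/(k + k²*(-6)) = 1/(k - 6*k²))
-F(n(K(-1, 6), -29)) = -(-1)/((-29)*(-1 + 6*(-29))) = -(-1)*(-1)/(29*(-1 - 174)) = -(-1)*(-1)/(29*(-175)) = -(-1)*(-1)*(-1)/(29*175) = -1*(-1/5075) = 1/5075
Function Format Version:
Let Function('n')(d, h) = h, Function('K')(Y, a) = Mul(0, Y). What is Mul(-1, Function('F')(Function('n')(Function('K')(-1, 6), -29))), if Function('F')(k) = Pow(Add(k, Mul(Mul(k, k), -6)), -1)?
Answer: Rational(1, 5075) ≈ 0.00019704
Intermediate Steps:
Function('K')(Y, a) = 0
Function('F')(k) = Pow(Add(k, Mul(-6, Pow(k, 2))), -1) (Function('F')(k) = Pow(Add(k, Mul(Pow(k, 2), -6)), -1) = Pow(Add(k, Mul(-6, Pow(k, 2))), -1))
Mul(-1, Function('F')(Function('n')(Function('K')(-1, 6), -29))) = Mul(-1, Mul(-1, Pow(-29, -1), Pow(Add(-1, Mul(6, -29)), -1))) = Mul(-1, Mul(-1, Rational(-1, 29), Pow(Add(-1, -174), -1))) = Mul(-1, Mul(-1, Rational(-1, 29), Pow(-175, -1))) = Mul(-1, Mul(-1, Rational(-1, 29), Rational(-1, 175))) = Mul(-1, Rational(-1, 5075)) = Rational(1, 5075)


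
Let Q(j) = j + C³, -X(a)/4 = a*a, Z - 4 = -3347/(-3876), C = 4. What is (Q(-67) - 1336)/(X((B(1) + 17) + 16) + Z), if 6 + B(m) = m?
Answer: 5189964/12136285 ≈ 0.42764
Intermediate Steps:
Z = 18851/3876 (Z = 4 - 3347/(-3876) = 4 - 3347*(-1/3876) = 4 + 3347/3876 = 18851/3876 ≈ 4.8635)
B(m) = -6 + m
X(a) = -4*a² (X(a) = -4*a*a = -4*a²)
Q(j) = 64 + j (Q(j) = j + 4³ = j + 64 = 64 + j)
(Q(-67) - 1336)/(X((B(1) + 17) + 16) + Z) = ((64 - 67) - 1336)/(-4*(((-6 + 1) + 17) + 16)² + 18851/3876) = (-3 - 1336)/(-4*((-5 + 17) + 16)² + 18851/3876) = -1339/(-4*(12 + 16)² + 18851/3876) = -1339/(-4*28² + 18851/3876) = -1339/(-4*784 + 18851/3876) = -1339/(-3136 + 18851/3876) = -1339/(-12136285/3876) = -1339*(-3876/12136285) = 5189964/12136285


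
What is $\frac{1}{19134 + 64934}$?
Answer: $\frac{1}{84068} \approx 1.1895 \cdot 10^{-5}$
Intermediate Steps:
$\frac{1}{19134 + 64934} = \frac{1}{84068}$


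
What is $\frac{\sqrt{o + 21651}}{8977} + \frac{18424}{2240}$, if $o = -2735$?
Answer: $\frac{329}{40} + \frac{2 \sqrt{4729}}{8977} \approx 8.2403$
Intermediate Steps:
$\frac{\sqrt{o + 21651}}{8977} + \frac{18424}{2240} = \frac{\sqrt{-2735 + 21651}}{8977} + \frac{18424}{2240} = \sqrt{18916} \cdot \frac{1}{8977} + 18424 \cdot \frac{1}{2240} = 2 \sqrt{4729} \cdot \frac{1}{8977} + \frac{329}{40} = \frac{2 \sqrt{4729}}{8977} + \frac{329}{40} = \frac{329}{40} + \frac{2 \sqrt{4729}}{8977}$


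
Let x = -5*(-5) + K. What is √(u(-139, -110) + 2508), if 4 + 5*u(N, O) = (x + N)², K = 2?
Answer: 2*√1254 ≈ 70.824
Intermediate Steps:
x = 27 (x = -5*(-5) + 2 = 25 + 2 = 27)
u(N, O) = -⅘ + (27 + N)²/5
√(u(-139, -110) + 2508) = √((-⅘ + (27 - 139)²/5) + 2508) = √((-⅘ + (⅕)*(-112)²) + 2508) = √((-⅘ + (⅕)*12544) + 2508) = √((-⅘ + 12544/5) + 2508) = √(2508 + 2508) = √5016 = 2*√1254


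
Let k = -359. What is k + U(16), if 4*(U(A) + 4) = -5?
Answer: -1457/4 ≈ -364.25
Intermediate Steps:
U(A) = -21/4 (U(A) = -4 + (¼)*(-5) = -4 - 5/4 = -21/4)
k + U(16) = -359 - 21/4 = -1457/4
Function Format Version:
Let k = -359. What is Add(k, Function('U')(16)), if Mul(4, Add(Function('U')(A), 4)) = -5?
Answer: Rational(-1457, 4) ≈ -364.25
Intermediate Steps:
Function('U')(A) = Rational(-21, 4) (Function('U')(A) = Add(-4, Mul(Rational(1, 4), -5)) = Add(-4, Rational(-5, 4)) = Rational(-21, 4))
Add(k, Function('U')(16)) = Add(-359, Rational(-21, 4)) = Rational(-1457, 4)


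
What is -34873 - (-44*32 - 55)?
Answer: -33410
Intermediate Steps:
-34873 - (-44*32 - 55) = -34873 - (-1408 - 55) = -34873 - 1*(-1463) = -34873 + 1463 = -33410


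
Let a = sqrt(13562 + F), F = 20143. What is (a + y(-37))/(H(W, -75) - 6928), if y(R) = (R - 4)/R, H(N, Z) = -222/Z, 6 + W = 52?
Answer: -1025/6405662 - 75*sqrt(3745)/173126 ≈ -0.026671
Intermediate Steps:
W = 46 (W = -6 + 52 = 46)
a = 3*sqrt(3745) (a = sqrt(13562 + 20143) = sqrt(33705) = 3*sqrt(3745) ≈ 183.59)
y(R) = (-4 + R)/R
(a + y(-37))/(H(W, -75) - 6928) = (3*sqrt(3745) + (-4 - 37)/(-37))/(-222/(-75) - 6928) = (3*sqrt(3745) - 1/37*(-41))/(-222*(-1/75) - 6928) = (3*sqrt(3745) + 41/37)/(74/25 - 6928) = (41/37 + 3*sqrt(3745))/(-173126/25) = (41/37 + 3*sqrt(3745))*(-25/173126) = -1025/6405662 - 75*sqrt(3745)/173126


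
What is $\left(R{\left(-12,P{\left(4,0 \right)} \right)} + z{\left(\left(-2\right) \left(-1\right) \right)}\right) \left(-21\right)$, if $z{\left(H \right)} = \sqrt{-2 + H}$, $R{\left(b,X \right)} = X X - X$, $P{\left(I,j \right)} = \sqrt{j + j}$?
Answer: $0$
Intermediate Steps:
$P{\left(I,j \right)} = \sqrt{2} \sqrt{j}$ ($P{\left(I,j \right)} = \sqrt{2 j} = \sqrt{2} \sqrt{j}$)
$R{\left(b,X \right)} = X^{2} - X$
$\left(R{\left(-12,P{\left(4,0 \right)} \right)} + z{\left(\left(-2\right) \left(-1\right) \right)}\right) \left(-21\right) = \left(\sqrt{2} \sqrt{0} \left(-1 + \sqrt{2} \sqrt{0}\right) + \sqrt{-2 - -2}\right) \left(-21\right) = \left(\sqrt{2} \cdot 0 \left(-1 + \sqrt{2} \cdot 0\right) + \sqrt{-2 + 2}\right) \left(-21\right) = \left(0 \left(-1 + 0\right) + \sqrt{0}\right) \left(-21\right) = \left(0 \left(-1\right) + 0\right) \left(-21\right) = \left(0 + 0\right) \left(-21\right) = 0 \left(-21\right) = 0$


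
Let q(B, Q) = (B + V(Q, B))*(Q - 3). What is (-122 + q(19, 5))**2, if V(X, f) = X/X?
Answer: 6724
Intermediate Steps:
V(X, f) = 1
q(B, Q) = (1 + B)*(-3 + Q) (q(B, Q) = (B + 1)*(Q - 3) = (1 + B)*(-3 + Q))
(-122 + q(19, 5))**2 = (-122 + (-3 + 5 - 3*19 + 19*5))**2 = (-122 + (-3 + 5 - 57 + 95))**2 = (-122 + 40)**2 = (-82)**2 = 6724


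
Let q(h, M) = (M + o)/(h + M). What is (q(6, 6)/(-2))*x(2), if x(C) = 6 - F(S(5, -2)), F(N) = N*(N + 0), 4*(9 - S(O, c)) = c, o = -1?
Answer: 1685/96 ≈ 17.552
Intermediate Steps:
S(O, c) = 9 - c/4
F(N) = N² (F(N) = N*N = N²)
x(C) = -337/4 (x(C) = 6 - (9 - ¼*(-2))² = 6 - (9 + ½)² = 6 - (19/2)² = 6 - 1*361/4 = 6 - 361/4 = -337/4)
q(h, M) = (-1 + M)/(M + h) (q(h, M) = (M - 1)/(h + M) = (-1 + M)/(M + h))
(q(6, 6)/(-2))*x(2) = (((-1 + 6)/(6 + 6))/(-2))*(-337/4) = -5/(2*12)*(-337/4) = -5/24*(-337/4) = 1685/96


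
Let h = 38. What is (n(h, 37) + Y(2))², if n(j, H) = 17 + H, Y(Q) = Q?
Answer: 3136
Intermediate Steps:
(n(h, 37) + Y(2))² = ((17 + 37) + 2)² = (54 + 2)² = 56² = 3136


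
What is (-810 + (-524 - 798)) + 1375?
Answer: -757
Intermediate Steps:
(-810 + (-524 - 798)) + 1375 = (-810 - 1322) + 1375 = -2132 + 1375 = -757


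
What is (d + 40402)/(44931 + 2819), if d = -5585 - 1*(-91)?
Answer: 17454/23875 ≈ 0.73106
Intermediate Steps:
d = -5494 (d = -5585 + 91 = -5494)
(d + 40402)/(44931 + 2819) = (-5494 + 40402)/(44931 + 2819) = 34908/47750 = 34908*(1/47750) = 17454/23875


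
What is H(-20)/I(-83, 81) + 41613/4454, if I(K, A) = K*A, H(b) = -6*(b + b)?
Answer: 92898413/9981414 ≈ 9.3071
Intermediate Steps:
H(b) = -12*b
I(K, A) = A*K
H(-20)/I(-83, 81) + 41613/4454 = (-12*(-20))/((81*(-83))) + 41613/4454 = 240/(-6723) + 41613*(1/4454) = 240*(-1/6723) + 41613/4454 = -80/2241 + 41613/4454 = 92898413/9981414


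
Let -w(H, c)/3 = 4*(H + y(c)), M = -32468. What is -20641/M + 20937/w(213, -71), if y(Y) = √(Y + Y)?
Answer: -39178687/5202997 + 6979*I*√142/182044 ≈ -7.53 + 0.45684*I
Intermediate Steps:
y(Y) = √2*√Y (y(Y) = √(2*Y) = √2*√Y)
w(H, c) = -12*H - 12*√2*√c (w(H, c) = -12*(H + √2*√c) = -3*(4*H + 4*√2*√c) = -12*H - 12*√2*√c)
-20641/M + 20937/w(213, -71) = -20641/(-32468) + 20937/(-12*213 - 12*√2*√(-71)) = -20641*(-1/32468) + 20937/(-2556 - 12*√2*I*√71) = 20641/32468 + 20937/(-2556 - 12*I*√142)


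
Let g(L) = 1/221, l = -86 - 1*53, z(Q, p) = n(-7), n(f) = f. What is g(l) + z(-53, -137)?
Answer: -1546/221 ≈ -6.9955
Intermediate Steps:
z(Q, p) = -7
l = -139 (l = -86 - 53 = -139)
g(L) = 1/221
g(l) + z(-53, -137) = 1/221 - 7 = -1546/221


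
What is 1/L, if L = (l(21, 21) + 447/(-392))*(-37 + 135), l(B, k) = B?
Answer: 4/7785 ≈ 0.00051381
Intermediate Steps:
L = 7785/4 (L = (21 + 447/(-392))*(-37 + 135) = (21 + 447*(-1/392))*98 = (21 - 447/392)*98 = (7785/392)*98 = 7785/4 ≈ 1946.3)
1/L = 1/(7785/4) = 4/7785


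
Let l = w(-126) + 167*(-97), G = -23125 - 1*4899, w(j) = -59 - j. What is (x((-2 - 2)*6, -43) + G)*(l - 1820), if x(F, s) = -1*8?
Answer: 503230464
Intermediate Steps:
x(F, s) = -8
G = -28024 (G = -23125 - 4899 = -28024)
l = -16132 (l = (-59 - 1*(-126)) + 167*(-97) = (-59 + 126) - 16199 = 67 - 16199 = -16132)
(x((-2 - 2)*6, -43) + G)*(l - 1820) = (-8 - 28024)*(-16132 - 1820) = -28032*(-17952) = 503230464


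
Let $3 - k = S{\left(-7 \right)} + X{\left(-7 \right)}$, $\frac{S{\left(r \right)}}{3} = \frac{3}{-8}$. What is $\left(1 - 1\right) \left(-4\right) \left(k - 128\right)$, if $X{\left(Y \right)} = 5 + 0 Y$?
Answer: $0$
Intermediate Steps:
$S{\left(r \right)} = - \frac{9}{8}$ ($S{\left(r \right)} = 3 \frac{3}{-8} = 3 \cdot 3 \left(- \frac{1}{8}\right) = 3 \left(- \frac{3}{8}\right) = - \frac{9}{8}$)
$X{\left(Y \right)} = 5$ ($X{\left(Y \right)} = 5 + 0 = 5$)
$k = - \frac{7}{8}$ ($k = 3 - \left(- \frac{9}{8} + 5\right) = 3 - \frac{31}{8} = - \frac{7}{8} \approx -0.875$)
$\left(1 - 1\right) \left(-4\right) \left(k - 128\right) = \left(1 - 1\right) \left(-4\right) \left(- \frac{7}{8} - 128\right) = 0 \left(-4\right) \left(- \frac{1031}{8}\right) = 0 \left(- \frac{1031}{8}\right) = 0$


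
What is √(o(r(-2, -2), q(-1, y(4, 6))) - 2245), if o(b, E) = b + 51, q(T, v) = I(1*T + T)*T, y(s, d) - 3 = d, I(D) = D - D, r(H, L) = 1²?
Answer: I*√2193 ≈ 46.829*I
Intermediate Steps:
r(H, L) = 1
I(D) = 0
y(s, d) = 3 + d
q(T, v) = 0 (q(T, v) = 0*T = 0)
o(b, E) = 51 + b
√(o(r(-2, -2), q(-1, y(4, 6))) - 2245) = √((51 + 1) - 2245) = √(52 - 2245) = √(-2193) = I*√2193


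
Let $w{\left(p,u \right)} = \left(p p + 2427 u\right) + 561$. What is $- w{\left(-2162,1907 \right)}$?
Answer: $-9303094$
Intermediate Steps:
$w{\left(p,u \right)} = 561 + p^{2} + 2427 u$ ($w{\left(p,u \right)} = \left(p^{2} + 2427 u\right) + 561 = 561 + p^{2} + 2427 u$)
$- w{\left(-2162,1907 \right)} = - (561 + \left(-2162\right)^{2} + 2427 \cdot 1907) = - (561 + 4674244 + 4628289) = \left(-1\right) 9303094 = -9303094$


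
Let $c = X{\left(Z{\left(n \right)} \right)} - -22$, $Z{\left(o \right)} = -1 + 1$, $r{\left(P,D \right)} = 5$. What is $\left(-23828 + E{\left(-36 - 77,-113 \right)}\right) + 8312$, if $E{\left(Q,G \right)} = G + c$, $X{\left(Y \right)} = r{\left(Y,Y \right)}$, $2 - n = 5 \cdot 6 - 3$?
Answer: $-15602$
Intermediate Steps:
$n = -25$ ($n = 2 - \left(5 \cdot 6 - 3\right) = 2 - \left(30 - 3\right) = 2 - 27 = -25$)
$Z{\left(o \right)} = 0$
$X{\left(Y \right)} = 5$
$c = 27$ ($c = 5 - -22 = 5 + 22 = 27$)
$E{\left(Q,G \right)} = 27 + G$ ($E{\left(Q,G \right)} = G + 27 = 27 + G$)
$\left(-23828 + E{\left(-36 - 77,-113 \right)}\right) + 8312 = \left(-23828 + \left(27 - 113\right)\right) + 8312 = \left(-23828 - 86\right) + 8312 = -23914 + 8312 = -15602$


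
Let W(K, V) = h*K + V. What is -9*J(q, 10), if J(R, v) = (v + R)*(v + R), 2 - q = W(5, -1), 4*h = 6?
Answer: -1089/4 ≈ -272.25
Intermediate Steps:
h = 3/2 (h = (¼)*6 = 3/2 ≈ 1.5000)
W(K, V) = V + 3*K/2 (W(K, V) = 3*K/2 + V = V + 3*K/2)
q = -9/2 (q = 2 - (-1 + (3/2)*5) = 2 - (-1 + 15/2) = 2 - 1*13/2 = 2 - 13/2 = -9/2 ≈ -4.5000)
J(R, v) = (R + v)² (J(R, v) = (R + v)*(R + v) = (R + v)²)
-9*J(q, 10) = -9*(-9/2 + 10)² = -9*(11/2)² = -9*121/4 = -1089/4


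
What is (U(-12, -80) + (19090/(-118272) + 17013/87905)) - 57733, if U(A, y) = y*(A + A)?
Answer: -290135345987497/5198350080 ≈ -55813.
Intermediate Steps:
U(A, y) = 2*A*y (U(A, y) = y*(2*A) = 2*A*y)
(U(-12, -80) + (19090/(-118272) + 17013/87905)) - 57733 = (2*(-12)*(-80) + (19090/(-118272) + 17013/87905)) - 57733 = (1920 + (19090*(-1/118272) + 17013*(1/87905))) - 57733 = (1920 + (-9545/59136 + 17013/87905)) - 57733 = (1920 + 167027543/5198350080) - 57733 = 9980999181143/5198350080 - 57733 = -290135345987497/5198350080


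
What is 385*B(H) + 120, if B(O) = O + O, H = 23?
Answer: 17830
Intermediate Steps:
B(O) = 2*O
385*B(H) + 120 = 385*(2*23) + 120 = 385*46 + 120 = 17710 + 120 = 17830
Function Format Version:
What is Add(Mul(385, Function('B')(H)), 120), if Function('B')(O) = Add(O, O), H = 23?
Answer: 17830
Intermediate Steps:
Function('B')(O) = Mul(2, O)
Add(Mul(385, Function('B')(H)), 120) = Add(Mul(385, Mul(2, 23)), 120) = Add(Mul(385, 46), 120) = Add(17710, 120) = 17830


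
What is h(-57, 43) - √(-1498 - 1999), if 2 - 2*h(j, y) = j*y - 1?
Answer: 1227 - I*√3497 ≈ 1227.0 - 59.135*I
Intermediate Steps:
h(j, y) = 3/2 - j*y/2 (h(j, y) = 1 - (j*y - 1)/2 = 1 - (-1 + j*y)/2 = 1 + (½ - j*y/2) = 3/2 - j*y/2)
h(-57, 43) - √(-1498 - 1999) = (3/2 - ½*(-57)*43) - √(-1498 - 1999) = (3/2 + 2451/2) - √(-3497) = 1227 - I*√3497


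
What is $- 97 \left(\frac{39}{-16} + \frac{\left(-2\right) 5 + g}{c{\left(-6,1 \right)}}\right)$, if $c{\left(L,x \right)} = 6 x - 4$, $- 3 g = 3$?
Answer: $\frac{12319}{16} \approx 769.94$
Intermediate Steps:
$g = -1$ ($g = \left(- \frac{1}{3}\right) 3 = -1$)
$c{\left(L,x \right)} = -4 + 6 x$
$- 97 \left(\frac{39}{-16} + \frac{\left(-2\right) 5 + g}{c{\left(-6,1 \right)}}\right) = - 97 \left(\frac{39}{-16} + \frac{\left(-2\right) 5 - 1}{-4 + 6 \cdot 1}\right) = - 97 \left(39 \left(- \frac{1}{16}\right) + \frac{-10 - 1}{-4 + 6}\right) = - 97 \left(- \frac{39}{16} - \frac{11}{2}\right) = \left(-97\right) \left(- \frac{127}{16}\right) = \frac{12319}{16}$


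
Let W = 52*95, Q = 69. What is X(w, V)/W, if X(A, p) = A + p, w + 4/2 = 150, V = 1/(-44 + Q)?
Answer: 3701/123500 ≈ 0.029968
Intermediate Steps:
V = 1/25 (V = 1/(-44 + 69) = 1/25 ≈ 0.040000)
w = 148 (w = -2 + 150 = 148)
W = 4940
X(w, V)/W = (148 + 1/25)/4940 = (3701/25)*(1/4940) = 3701/123500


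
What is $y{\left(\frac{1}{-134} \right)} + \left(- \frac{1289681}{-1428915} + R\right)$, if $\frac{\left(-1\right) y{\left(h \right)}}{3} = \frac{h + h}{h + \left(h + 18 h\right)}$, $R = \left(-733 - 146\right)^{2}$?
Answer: $\frac{2208078351043}{2857830} \approx 7.7264 \cdot 10^{5}$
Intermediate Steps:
$R = 772641$ ($R = \left(-879\right)^{2} = 772641$)
$y{\left(h \right)} = - \frac{3}{10}$ ($y{\left(h \right)} = - 3 \frac{h + h}{h + \left(h + 18 h\right)} = - 3 \frac{2 h}{h + 19 h} = - 3 \frac{2 h}{20 h} = - 3 \cdot 2 h \frac{1}{20 h} = \left(-3\right) \frac{1}{10} = - \frac{3}{10}$)
$y{\left(\frac{1}{-134} \right)} + \left(- \frac{1289681}{-1428915} + R\right) = - \frac{3}{10} + \left(- \frac{1289681}{-1428915} + 772641\right) = - \frac{3}{10} + \left(\left(-1289681\right) \left(- \frac{1}{1428915}\right) + 772641\right) = - \frac{3}{10} + \left(\frac{1289681}{1428915} + 772641\right) = - \frac{3}{10} + \frac{1104039604196}{1428915} = \frac{2208078351043}{2857830}$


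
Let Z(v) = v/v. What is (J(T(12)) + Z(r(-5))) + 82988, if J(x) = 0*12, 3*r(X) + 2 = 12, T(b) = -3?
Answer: 82989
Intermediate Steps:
r(X) = 10/3 (r(X) = -2/3 + (1/3)*12 = -2/3 + 4 = 10/3)
J(x) = 0
Z(v) = 1
(J(T(12)) + Z(r(-5))) + 82988 = (0 + 1) + 82988 = 1 + 82988 = 82989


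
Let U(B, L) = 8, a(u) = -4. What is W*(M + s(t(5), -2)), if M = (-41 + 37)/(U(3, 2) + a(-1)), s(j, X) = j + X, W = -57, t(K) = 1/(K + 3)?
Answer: 1311/8 ≈ 163.88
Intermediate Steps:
t(K) = 1/(3 + K)
s(j, X) = X + j
M = -1 (M = (-41 + 37)/(8 - 4) = -4/4 = -4*1/4 = -1)
W*(M + s(t(5), -2)) = -57*(-1 + (-2 + 1/(3 + 5))) = -57*(-1 + (-2 + 1/8)) = -57*(-1 - 15/8) = -57*(-23/8) = 1311/8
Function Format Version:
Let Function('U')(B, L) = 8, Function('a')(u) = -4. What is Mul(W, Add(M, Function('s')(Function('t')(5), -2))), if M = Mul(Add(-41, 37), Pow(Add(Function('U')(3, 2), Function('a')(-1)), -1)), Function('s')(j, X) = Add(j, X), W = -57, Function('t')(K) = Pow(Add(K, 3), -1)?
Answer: Rational(1311, 8) ≈ 163.88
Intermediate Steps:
Function('t')(K) = Pow(Add(3, K), -1)
Function('s')(j, X) = Add(X, j)
M = -1 (M = Mul(Add(-41, 37), Pow(Add(8, -4), -1)) = Mul(-4, Pow(4, -1)) = Mul(-4, Rational(1, 4)) = -1)
Mul(W, Add(M, Function('s')(Function('t')(5), -2))) = Mul(-57, Add(-1, Add(-2, Pow(Add(3, 5), -1)))) = Mul(-57, Add(-1, Add(-2, Pow(8, -1)))) = Mul(-57, Add(-1, Add(-2, Rational(1, 8)))) = Mul(-57, Add(-1, Rational(-15, 8))) = Mul(-57, Rational(-23, 8)) = Rational(1311, 8)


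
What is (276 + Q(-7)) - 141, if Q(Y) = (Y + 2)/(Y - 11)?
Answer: 2435/18 ≈ 135.28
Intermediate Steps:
Q(Y) = (2 + Y)/(-11 + Y)
(276 + Q(-7)) - 141 = (276 + (2 - 7)/(-11 - 7)) - 141 = (276 - 5/(-18)) - 141 = (276 - 1/18*(-5)) - 141 = (276 + 5/18) - 141 = 4973/18 - 141 = 2435/18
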